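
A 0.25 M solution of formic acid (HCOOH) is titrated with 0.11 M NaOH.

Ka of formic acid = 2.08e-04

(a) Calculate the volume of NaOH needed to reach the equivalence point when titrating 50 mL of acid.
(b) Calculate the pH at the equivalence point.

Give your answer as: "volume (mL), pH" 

moles acid = 0.25 × 50/1000 = 0.0125 mol; V_base = moles/0.11 × 1000 = 113.6 mL. At equivalence only the conjugate base is present: [A⁻] = 0.0125/0.164 = 7.6389e-02 M. Kb = Kw/Ka = 4.81e-11; [OH⁻] = √(Kb × [A⁻]) = 1.9164e-06; pOH = 5.72; pH = 14 - pOH = 8.28.

V = 113.6 mL, pH = 8.28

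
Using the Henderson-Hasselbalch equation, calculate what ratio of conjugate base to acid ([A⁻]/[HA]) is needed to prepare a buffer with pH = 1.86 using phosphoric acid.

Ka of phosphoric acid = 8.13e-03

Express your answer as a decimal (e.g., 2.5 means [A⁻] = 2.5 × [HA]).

pKa = -log(8.13e-03) = 2.0899. pH = pKa + log([A⁻]/[HA]), so log([A⁻]/[HA]) = pH − pKa = 1.86 − 2.0899 = -0.2299. [A⁻]/[HA] = 10^(-0.2299) = 0.589

[A⁻]/[HA] = 0.589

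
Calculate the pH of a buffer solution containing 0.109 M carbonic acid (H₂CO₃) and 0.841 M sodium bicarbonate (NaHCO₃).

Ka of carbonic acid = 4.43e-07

pKa = -log(4.43e-07) = 6.35. pH = pKa + log([A⁻]/[HA]) = 6.35 + log(0.841/0.109)

pH = 7.24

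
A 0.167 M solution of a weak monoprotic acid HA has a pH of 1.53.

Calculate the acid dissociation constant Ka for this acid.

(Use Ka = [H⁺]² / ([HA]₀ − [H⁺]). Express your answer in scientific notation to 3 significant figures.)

[H⁺] = 10^(−pH) = 10^(−1.53) = 2.951e-02 M. For HA ⇌ H⁺ + A⁻, Ka = [H⁺][A⁻]/[HA] = [H⁺]² / ([HA]₀ − [H⁺]) = (2.951e-02)² / (0.167 − 2.951e-02) = 6.33e-03.

K_a = 6.33e-03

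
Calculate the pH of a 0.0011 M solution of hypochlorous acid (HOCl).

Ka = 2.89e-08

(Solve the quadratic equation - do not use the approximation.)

x² + Ka×x - Ka×C = 0. Using quadratic formula: [H⁺] = 5.6238e-06

pH = 5.25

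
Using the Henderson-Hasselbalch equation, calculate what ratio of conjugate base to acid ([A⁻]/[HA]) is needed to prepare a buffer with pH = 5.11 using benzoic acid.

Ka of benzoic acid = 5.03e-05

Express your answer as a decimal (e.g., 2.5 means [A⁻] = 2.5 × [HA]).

pKa = -log(5.03e-05) = 4.2984. pH = pKa + log([A⁻]/[HA]), so log([A⁻]/[HA]) = pH − pKa = 5.11 − 4.2984 = 0.8116. [A⁻]/[HA] = 10^(0.8116) = 6.48

[A⁻]/[HA] = 6.48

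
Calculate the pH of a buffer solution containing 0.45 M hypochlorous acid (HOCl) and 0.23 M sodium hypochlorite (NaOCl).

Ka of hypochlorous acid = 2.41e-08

pKa = -log(2.41e-08) = 7.62. pH = pKa + log([A⁻]/[HA]) = 7.62 + log(0.23/0.45)

pH = 7.33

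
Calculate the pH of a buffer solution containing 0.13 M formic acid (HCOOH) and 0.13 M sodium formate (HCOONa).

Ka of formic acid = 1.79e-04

pKa = -log(1.79e-04) = 3.75. pH = pKa + log([A⁻]/[HA]) = 3.75 + log(0.13/0.13)

pH = 3.75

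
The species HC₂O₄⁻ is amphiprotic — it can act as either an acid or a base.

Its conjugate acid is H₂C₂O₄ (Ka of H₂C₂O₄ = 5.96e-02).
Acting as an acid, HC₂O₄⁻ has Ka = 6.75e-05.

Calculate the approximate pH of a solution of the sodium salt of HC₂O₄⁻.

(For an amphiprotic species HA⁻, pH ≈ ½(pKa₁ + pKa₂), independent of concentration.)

pKa₁ = -log(5.96e-02) = 1.22; pKa₂ = -log(6.75e-05) = 4.17. For an amphiprotic species, pH ≈ ½(pKa₁ + pKa₂) = ½(1.22 + 4.17) = 2.70.

pH = 2.70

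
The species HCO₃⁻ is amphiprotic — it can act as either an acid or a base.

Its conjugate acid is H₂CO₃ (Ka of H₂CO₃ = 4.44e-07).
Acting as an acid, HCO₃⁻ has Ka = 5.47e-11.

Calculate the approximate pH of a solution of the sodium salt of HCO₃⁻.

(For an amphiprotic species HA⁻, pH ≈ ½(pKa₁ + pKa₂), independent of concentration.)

pKa₁ = -log(4.44e-07) = 6.35; pKa₂ = -log(5.47e-11) = 10.26. For an amphiprotic species, pH ≈ ½(pKa₁ + pKa₂) = ½(6.35 + 10.26) = 8.31.

pH = 8.31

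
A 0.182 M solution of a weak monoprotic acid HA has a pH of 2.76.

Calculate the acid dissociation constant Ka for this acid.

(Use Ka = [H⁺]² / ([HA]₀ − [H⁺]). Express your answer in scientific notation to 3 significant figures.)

[H⁺] = 10^(−pH) = 10^(−2.76) = 1.738e-03 M. For HA ⇌ H⁺ + A⁻, Ka = [H⁺][A⁻]/[HA] = [H⁺]² / ([HA]₀ − [H⁺]) = (1.738e-03)² / (0.182 − 1.738e-03) = 1.68e-05.

K_a = 1.68e-05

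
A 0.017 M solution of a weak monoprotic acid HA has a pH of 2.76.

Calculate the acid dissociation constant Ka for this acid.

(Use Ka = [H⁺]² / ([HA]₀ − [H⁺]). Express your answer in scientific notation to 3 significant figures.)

[H⁺] = 10^(−pH) = 10^(−2.76) = 1.738e-03 M. For HA ⇌ H⁺ + A⁻, Ka = [H⁺][A⁻]/[HA] = [H⁺]² / ([HA]₀ − [H⁺]) = (1.738e-03)² / (0.017 − 1.738e-03) = 1.98e-04.

K_a = 1.98e-04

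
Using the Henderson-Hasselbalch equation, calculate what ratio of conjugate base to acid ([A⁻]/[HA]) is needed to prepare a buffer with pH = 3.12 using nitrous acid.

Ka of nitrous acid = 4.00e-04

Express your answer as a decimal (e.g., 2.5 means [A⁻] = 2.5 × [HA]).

pKa = -log(4.00e-04) = 3.3979. pH = pKa + log([A⁻]/[HA]), so log([A⁻]/[HA]) = pH − pKa = 3.12 − 3.3979 = -0.2779. [A⁻]/[HA] = 10^(-0.2779) = 0.527

[A⁻]/[HA] = 0.527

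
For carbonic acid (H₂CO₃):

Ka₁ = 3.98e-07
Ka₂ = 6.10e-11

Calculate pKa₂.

pKa₂ = -log(Ka₂) = -log(6.10e-11) = 10.21.

pK_{a2} = 10.21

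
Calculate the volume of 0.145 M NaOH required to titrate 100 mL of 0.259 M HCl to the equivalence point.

At equivalence: moles acid = moles base. moles HCl = 0.259 × 100/1000 = 0.0259 mol. V_base = moles / 0.145 × 1000 = 178.6 mL.

V_{base} = 178.6 mL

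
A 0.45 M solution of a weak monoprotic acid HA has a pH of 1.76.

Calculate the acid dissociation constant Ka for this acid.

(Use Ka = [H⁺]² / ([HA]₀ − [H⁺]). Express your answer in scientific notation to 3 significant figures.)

[H⁺] = 10^(−pH) = 10^(−1.76) = 1.738e-02 M. For HA ⇌ H⁺ + A⁻, Ka = [H⁺][A⁻]/[HA] = [H⁺]² / ([HA]₀ − [H⁺]) = (1.738e-02)² / (0.45 − 1.738e-02) = 6.98e-04.

K_a = 6.98e-04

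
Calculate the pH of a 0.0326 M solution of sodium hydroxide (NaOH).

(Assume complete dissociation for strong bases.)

[OH⁻] = 0.0326 M for strong base. pOH = -log[OH⁻] = 1.49, pH = 14 - pOH

pH = 12.51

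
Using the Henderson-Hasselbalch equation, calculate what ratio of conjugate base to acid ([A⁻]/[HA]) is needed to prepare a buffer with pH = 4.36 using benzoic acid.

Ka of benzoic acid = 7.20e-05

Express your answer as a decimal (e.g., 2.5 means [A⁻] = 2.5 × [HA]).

pKa = -log(7.20e-05) = 4.1427. pH = pKa + log([A⁻]/[HA]), so log([A⁻]/[HA]) = pH − pKa = 4.36 − 4.1427 = 0.2173. [A⁻]/[HA] = 10^(0.2173) = 1.65

[A⁻]/[HA] = 1.65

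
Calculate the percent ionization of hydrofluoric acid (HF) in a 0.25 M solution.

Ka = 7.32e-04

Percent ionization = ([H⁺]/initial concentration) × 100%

Using Ka equilibrium: x² + Ka×x - Ka×C = 0. Solving: [H⁺] = 1.3167e-02. Percent = (1.3167e-02/0.25) × 100

Percent ionization = 5.27%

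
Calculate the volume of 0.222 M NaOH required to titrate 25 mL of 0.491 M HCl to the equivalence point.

At equivalence: moles acid = moles base. moles HCl = 0.491 × 25/1000 = 0.01228 mol. V_base = moles / 0.222 × 1000 = 55.3 mL.

V_{base} = 55.3 mL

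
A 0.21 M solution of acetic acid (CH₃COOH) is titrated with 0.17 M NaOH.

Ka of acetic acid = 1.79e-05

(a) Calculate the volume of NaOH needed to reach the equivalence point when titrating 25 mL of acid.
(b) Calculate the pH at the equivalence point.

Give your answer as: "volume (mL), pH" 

moles acid = 0.21 × 25/1000 = 0.00525 mol; V_base = moles/0.17 × 1000 = 30.9 mL. At equivalence only the conjugate base is present: [A⁻] = 0.00525/0.056 = 9.3947e-02 M. Kb = Kw/Ka = 5.59e-10; [OH⁻] = √(Kb × [A⁻]) = 7.2446e-06; pOH = 5.14; pH = 14 - pOH = 8.86.

V = 30.9 mL, pH = 8.86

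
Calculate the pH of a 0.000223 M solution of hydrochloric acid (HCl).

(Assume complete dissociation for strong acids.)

[H⁺] = 0.000223 M for strong acid. pH = -log[H⁺] = -log(0.000223)

pH = 3.65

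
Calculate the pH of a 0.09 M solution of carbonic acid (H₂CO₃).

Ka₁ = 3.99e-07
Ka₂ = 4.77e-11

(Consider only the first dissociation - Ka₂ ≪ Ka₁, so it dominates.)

First dissociation dominates. From Ka₁ = [H⁺][HA⁻]/[H₂A], x² + Ka₁·x − Ka₁·C = 0 with C = 0.09 M and Ka₁ = 3.99e-07. Solving: [H⁺] = (−Ka₁ + √(Ka₁² + 4·Ka₁·C)) / 2 = 1.8930e-04 M. pH = -log(1.8930e-04) = 3.72.

pH = 3.72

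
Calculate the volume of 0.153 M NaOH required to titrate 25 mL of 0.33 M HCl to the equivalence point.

At equivalence: moles acid = moles base. moles HCl = 0.33 × 25/1000 = 0.00825 mol. V_base = moles / 0.153 × 1000 = 53.9 mL.

V_{base} = 53.9 mL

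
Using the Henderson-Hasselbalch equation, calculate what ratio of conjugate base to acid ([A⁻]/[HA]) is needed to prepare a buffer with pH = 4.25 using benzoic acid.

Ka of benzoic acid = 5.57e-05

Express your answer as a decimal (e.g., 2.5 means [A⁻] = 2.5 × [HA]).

pKa = -log(5.57e-05) = 4.2541. pH = pKa + log([A⁻]/[HA]), so log([A⁻]/[HA]) = pH − pKa = 4.25 − 4.2541 = -0.0041. [A⁻]/[HA] = 10^(-0.0041) = 0.991

[A⁻]/[HA] = 0.991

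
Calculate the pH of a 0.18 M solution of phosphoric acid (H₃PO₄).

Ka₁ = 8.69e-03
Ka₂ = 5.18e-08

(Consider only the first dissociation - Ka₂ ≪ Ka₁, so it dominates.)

First dissociation dominates. From Ka₁ = [H⁺][HA⁻]/[H₂A], x² + Ka₁·x − Ka₁·C = 0 with C = 0.18 M and Ka₁ = 8.69e-03. Solving: [H⁺] = (−Ka₁ + √(Ka₁² + 4·Ka₁·C)) / 2 = 3.5443e-02 M. pH = -log(3.5443e-02) = 1.45.

pH = 1.45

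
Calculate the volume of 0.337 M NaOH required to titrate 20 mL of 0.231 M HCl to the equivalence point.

At equivalence: moles acid = moles base. moles HCl = 0.231 × 20/1000 = 0.00462 mol. V_base = moles / 0.337 × 1000 = 13.7 mL.

V_{base} = 13.7 mL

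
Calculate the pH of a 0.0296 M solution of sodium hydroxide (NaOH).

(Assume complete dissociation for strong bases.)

[OH⁻] = 0.0296 M for strong base. pOH = -log[OH⁻] = 1.53, pH = 14 - pOH

pH = 12.47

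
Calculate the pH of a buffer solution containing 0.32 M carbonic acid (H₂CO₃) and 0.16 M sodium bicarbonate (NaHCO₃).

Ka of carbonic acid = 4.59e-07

pKa = -log(4.59e-07) = 6.34. pH = pKa + log([A⁻]/[HA]) = 6.34 + log(0.16/0.32)

pH = 6.04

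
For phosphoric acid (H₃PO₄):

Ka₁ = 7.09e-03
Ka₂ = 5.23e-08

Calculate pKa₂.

pKa₂ = -log(Ka₂) = -log(5.23e-08) = 7.28.

pK_{a2} = 7.28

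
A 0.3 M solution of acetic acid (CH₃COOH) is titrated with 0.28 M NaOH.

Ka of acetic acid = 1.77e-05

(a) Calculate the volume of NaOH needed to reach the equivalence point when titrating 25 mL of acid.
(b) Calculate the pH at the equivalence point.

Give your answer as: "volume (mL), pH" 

moles acid = 0.3 × 25/1000 = 0.0075 mol; V_base = moles/0.28 × 1000 = 26.8 mL. At equivalence only the conjugate base is present: [A⁻] = 0.0075/0.052 = 1.4483e-01 M. Kb = Kw/Ka = 5.65e-10; [OH⁻] = √(Kb × [A⁻]) = 9.0456e-06; pOH = 5.04; pH = 14 - pOH = 8.96.

V = 26.8 mL, pH = 8.96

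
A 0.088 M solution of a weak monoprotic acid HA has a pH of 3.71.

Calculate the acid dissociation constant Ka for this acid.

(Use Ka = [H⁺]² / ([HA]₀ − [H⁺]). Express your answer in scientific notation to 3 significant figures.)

[H⁺] = 10^(−pH) = 10^(−3.71) = 1.950e-04 M. For HA ⇌ H⁺ + A⁻, Ka = [H⁺][A⁻]/[HA] = [H⁺]² / ([HA]₀ − [H⁺]) = (1.950e-04)² / (0.088 − 1.950e-04) = 4.33e-07.

K_a = 4.33e-07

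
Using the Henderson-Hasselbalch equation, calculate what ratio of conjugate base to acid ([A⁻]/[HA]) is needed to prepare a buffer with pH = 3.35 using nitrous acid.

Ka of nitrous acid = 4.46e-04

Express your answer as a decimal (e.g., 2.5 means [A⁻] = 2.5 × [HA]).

pKa = -log(4.46e-04) = 3.3507. pH = pKa + log([A⁻]/[HA]), so log([A⁻]/[HA]) = pH − pKa = 3.35 − 3.3507 = -0.0007. [A⁻]/[HA] = 10^(-0.0007) = 0.998

[A⁻]/[HA] = 0.998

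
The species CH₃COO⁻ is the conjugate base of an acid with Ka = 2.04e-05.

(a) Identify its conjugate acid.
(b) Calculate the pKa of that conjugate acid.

(a) The conjugate acid is formed by adding one H⁺ to CH₃COO⁻, giving CH₃COOH. (b) pKa = -log(Ka) = -log(2.04e-05) = 4.69.

Conjugate acid: CH₃COOH; pK_a = 4.69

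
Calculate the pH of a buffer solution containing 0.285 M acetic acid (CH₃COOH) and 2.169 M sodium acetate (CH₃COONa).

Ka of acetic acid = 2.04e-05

pKa = -log(2.04e-05) = 4.69. pH = pKa + log([A⁻]/[HA]) = 4.69 + log(2.169/0.285)

pH = 5.57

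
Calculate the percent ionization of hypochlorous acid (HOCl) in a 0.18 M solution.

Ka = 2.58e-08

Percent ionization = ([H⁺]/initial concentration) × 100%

Using Ka equilibrium: x² + Ka×x - Ka×C = 0. Solving: [H⁺] = 6.8134e-05. Percent = (6.8134e-05/0.18) × 100

Percent ionization = 0.0379%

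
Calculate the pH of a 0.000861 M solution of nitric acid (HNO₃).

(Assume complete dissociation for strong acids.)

[H⁺] = 0.000861 M for strong acid. pH = -log[H⁺] = -log(0.000861)

pH = 3.06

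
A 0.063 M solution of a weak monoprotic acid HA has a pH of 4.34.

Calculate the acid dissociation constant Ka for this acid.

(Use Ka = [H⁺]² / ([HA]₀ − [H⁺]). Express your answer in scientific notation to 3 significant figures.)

[H⁺] = 10^(−pH) = 10^(−4.34) = 4.571e-05 M. For HA ⇌ H⁺ + A⁻, Ka = [H⁺][A⁻]/[HA] = [H⁺]² / ([HA]₀ − [H⁺]) = (4.571e-05)² / (0.063 − 4.571e-05) = 3.32e-08.

K_a = 3.32e-08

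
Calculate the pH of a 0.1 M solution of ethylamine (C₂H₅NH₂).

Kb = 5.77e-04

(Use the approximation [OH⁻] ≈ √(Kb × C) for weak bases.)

[OH⁻] = √(Kb × C) = √(5.77e-04 × 0.1) = 7.5961e-03. pOH = 2.12, pH = 14 - pOH

pH = 11.88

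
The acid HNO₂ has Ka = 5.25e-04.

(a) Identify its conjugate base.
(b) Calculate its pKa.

(a) The conjugate base is formed by removing one H⁺ from HNO₂, giving NO₂⁻. (b) pKa = -log(Ka) = -log(5.25e-04) = 3.28.

Conjugate base: NO₂⁻; pK_a = 3.28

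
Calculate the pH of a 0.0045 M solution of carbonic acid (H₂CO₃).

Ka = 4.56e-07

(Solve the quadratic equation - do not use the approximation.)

x² + Ka×x - Ka×C = 0. Using quadratic formula: [H⁺] = 4.5072e-05

pH = 4.35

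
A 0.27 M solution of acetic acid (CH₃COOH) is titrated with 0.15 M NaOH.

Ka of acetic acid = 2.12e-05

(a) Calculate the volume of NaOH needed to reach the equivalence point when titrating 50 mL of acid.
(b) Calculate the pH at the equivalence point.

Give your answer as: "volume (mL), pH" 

moles acid = 0.27 × 50/1000 = 0.0135 mol; V_base = moles/0.15 × 1000 = 90.0 mL. At equivalence only the conjugate base is present: [A⁻] = 0.0135/0.140 = 9.6429e-02 M. Kb = Kw/Ka = 4.72e-10; [OH⁻] = √(Kb × [A⁻]) = 6.7443e-06; pOH = 5.17; pH = 14 - pOH = 8.83.

V = 90.0 mL, pH = 8.83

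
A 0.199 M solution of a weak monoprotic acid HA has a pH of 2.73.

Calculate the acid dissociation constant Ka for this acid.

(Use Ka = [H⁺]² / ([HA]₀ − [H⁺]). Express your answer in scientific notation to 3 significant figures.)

[H⁺] = 10^(−pH) = 10^(−2.73) = 1.862e-03 M. For HA ⇌ H⁺ + A⁻, Ka = [H⁺][A⁻]/[HA] = [H⁺]² / ([HA]₀ − [H⁺]) = (1.862e-03)² / (0.199 − 1.862e-03) = 1.76e-05.

K_a = 1.76e-05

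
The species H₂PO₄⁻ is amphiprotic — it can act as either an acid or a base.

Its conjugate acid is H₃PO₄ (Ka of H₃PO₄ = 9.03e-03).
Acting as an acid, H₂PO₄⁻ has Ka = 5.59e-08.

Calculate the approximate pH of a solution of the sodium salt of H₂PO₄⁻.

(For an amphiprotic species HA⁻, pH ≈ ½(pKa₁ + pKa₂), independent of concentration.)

pKa₁ = -log(9.03e-03) = 2.04; pKa₂ = -log(5.59e-08) = 7.25. For an amphiprotic species, pH ≈ ½(pKa₁ + pKa₂) = ½(2.04 + 7.25) = 4.65.

pH = 4.65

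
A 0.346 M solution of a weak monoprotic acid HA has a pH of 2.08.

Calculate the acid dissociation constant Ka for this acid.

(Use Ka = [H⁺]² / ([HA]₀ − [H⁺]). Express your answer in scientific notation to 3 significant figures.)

[H⁺] = 10^(−pH) = 10^(−2.08) = 8.318e-03 M. For HA ⇌ H⁺ + A⁻, Ka = [H⁺][A⁻]/[HA] = [H⁺]² / ([HA]₀ − [H⁺]) = (8.318e-03)² / (0.346 − 8.318e-03) = 2.05e-04.

K_a = 2.05e-04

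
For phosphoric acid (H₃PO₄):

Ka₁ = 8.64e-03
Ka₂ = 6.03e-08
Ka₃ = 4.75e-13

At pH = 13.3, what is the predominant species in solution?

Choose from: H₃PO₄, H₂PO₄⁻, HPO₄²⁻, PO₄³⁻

pKa₁ = 2.06, pKa₂ = 7.22, pKa₃ = 12.32. For a polyprotic acid the predominant species crosses at each pKa: below pKa_n the protonated form dominates, above it the deprotonated form does. At pH = 13.3, the predominant species is PO₄³⁻.

PO₄³⁻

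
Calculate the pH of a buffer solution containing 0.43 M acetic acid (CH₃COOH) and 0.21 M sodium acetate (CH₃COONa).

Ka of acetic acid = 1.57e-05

pKa = -log(1.57e-05) = 4.80. pH = pKa + log([A⁻]/[HA]) = 4.80 + log(0.21/0.43)

pH = 4.49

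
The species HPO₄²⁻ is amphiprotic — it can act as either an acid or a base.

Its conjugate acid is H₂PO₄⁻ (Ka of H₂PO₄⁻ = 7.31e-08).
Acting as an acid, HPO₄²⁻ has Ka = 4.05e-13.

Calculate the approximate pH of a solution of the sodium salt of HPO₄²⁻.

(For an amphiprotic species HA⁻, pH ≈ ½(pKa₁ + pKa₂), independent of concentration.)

pKa₁ = -log(7.31e-08) = 7.14; pKa₂ = -log(4.05e-13) = 12.39. For an amphiprotic species, pH ≈ ½(pKa₁ + pKa₂) = ½(7.14 + 12.39) = 9.76.

pH = 9.76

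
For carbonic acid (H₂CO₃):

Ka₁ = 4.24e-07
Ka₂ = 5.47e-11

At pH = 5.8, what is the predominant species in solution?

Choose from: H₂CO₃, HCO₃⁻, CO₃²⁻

pKa₁ = 6.37, pKa₂ = 10.26. For a polyprotic acid the predominant species crosses at each pKa: below pKa_n the protonated form dominates, above it the deprotonated form does. At pH = 5.8, the predominant species is H₂CO₃.

H₂CO₃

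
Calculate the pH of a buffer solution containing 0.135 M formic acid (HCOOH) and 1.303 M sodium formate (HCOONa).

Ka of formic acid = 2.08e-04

pKa = -log(2.08e-04) = 3.68. pH = pKa + log([A⁻]/[HA]) = 3.68 + log(1.303/0.135)

pH = 4.67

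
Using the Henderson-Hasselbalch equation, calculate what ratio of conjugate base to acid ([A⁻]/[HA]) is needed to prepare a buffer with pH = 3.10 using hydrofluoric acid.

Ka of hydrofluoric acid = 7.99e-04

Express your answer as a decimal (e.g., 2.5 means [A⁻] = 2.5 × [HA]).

pKa = -log(7.99e-04) = 3.0975. pH = pKa + log([A⁻]/[HA]), so log([A⁻]/[HA]) = pH − pKa = 3.10 − 3.0975 = 0.0025. [A⁻]/[HA] = 10^(0.0025) = 1.01

[A⁻]/[HA] = 1.01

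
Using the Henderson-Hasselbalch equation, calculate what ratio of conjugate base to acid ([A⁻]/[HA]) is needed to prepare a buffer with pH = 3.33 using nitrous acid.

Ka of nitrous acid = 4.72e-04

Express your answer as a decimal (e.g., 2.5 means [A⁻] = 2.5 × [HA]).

pKa = -log(4.72e-04) = 3.3261. pH = pKa + log([A⁻]/[HA]), so log([A⁻]/[HA]) = pH − pKa = 3.33 − 3.3261 = 0.0039. [A⁻]/[HA] = 10^(0.0039) = 1.01

[A⁻]/[HA] = 1.01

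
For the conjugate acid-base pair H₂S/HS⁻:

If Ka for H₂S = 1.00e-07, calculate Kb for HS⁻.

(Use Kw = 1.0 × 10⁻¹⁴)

For a conjugate pair Ka × Kb = Kw, so Kb = Kw/Ka = 1.0 × 10⁻¹⁴ / 1.00e-07 = 1.00e-07.

K_b = 1.00e-07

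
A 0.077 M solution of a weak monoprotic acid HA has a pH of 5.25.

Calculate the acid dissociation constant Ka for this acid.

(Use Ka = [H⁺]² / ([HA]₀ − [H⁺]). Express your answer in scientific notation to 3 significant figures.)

[H⁺] = 10^(−pH) = 10^(−5.25) = 5.623e-06 M. For HA ⇌ H⁺ + A⁻, Ka = [H⁺][A⁻]/[HA] = [H⁺]² / ([HA]₀ − [H⁺]) = (5.623e-06)² / (0.077 − 5.623e-06) = 4.11e-10.

K_a = 4.11e-10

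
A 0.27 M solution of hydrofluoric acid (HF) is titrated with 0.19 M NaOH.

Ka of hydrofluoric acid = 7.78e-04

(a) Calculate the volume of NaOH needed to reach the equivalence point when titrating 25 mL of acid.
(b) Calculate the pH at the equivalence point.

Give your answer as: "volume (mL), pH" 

moles acid = 0.27 × 25/1000 = 0.00675 mol; V_base = moles/0.19 × 1000 = 35.5 mL. At equivalence only the conjugate base is present: [A⁻] = 0.00675/0.061 = 1.1152e-01 M. Kb = Kw/Ka = 1.29e-11; [OH⁻] = √(Kb × [A⁻]) = 1.1973e-06; pOH = 5.92; pH = 14 - pOH = 8.08.

V = 35.5 mL, pH = 8.08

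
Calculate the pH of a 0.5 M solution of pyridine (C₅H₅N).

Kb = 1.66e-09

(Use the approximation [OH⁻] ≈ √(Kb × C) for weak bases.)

[OH⁻] = √(Kb × C) = √(1.66e-09 × 0.5) = 2.8810e-05. pOH = 4.54, pH = 14 - pOH

pH = 9.46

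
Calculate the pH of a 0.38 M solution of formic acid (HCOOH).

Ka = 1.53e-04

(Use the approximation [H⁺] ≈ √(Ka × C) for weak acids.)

[H⁺] = √(Ka × C) = √(1.53e-04 × 0.38) = 7.6250e-03. pH = -log(7.6250e-03)

pH = 2.12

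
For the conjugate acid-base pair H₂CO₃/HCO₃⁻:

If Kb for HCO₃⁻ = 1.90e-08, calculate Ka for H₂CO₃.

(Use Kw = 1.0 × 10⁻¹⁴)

For a conjugate pair Ka × Kb = Kw, so Ka = Kw/Kb = 1.0 × 10⁻¹⁴ / 1.90e-08 = 5.26e-07.

K_a = 5.26e-07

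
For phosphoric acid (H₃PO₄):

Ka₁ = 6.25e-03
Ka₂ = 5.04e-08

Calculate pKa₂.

pKa₂ = -log(Ka₂) = -log(5.04e-08) = 7.30.

pK_{a2} = 7.30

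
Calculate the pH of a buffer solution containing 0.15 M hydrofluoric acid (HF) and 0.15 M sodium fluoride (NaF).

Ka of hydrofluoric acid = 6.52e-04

pKa = -log(6.52e-04) = 3.19. pH = pKa + log([A⁻]/[HA]) = 3.19 + log(0.15/0.15)

pH = 3.19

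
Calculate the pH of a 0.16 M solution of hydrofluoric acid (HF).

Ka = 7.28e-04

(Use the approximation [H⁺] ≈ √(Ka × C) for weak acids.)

[H⁺] = √(Ka × C) = √(7.28e-04 × 0.16) = 1.0793e-02. pH = -log(1.0793e-02)

pH = 1.97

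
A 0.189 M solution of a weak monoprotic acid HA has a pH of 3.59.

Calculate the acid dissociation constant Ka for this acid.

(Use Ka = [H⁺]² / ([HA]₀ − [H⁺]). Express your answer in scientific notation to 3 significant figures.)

[H⁺] = 10^(−pH) = 10^(−3.59) = 2.570e-04 M. For HA ⇌ H⁺ + A⁻, Ka = [H⁺][A⁻]/[HA] = [H⁺]² / ([HA]₀ − [H⁺]) = (2.570e-04)² / (0.189 − 2.570e-04) = 3.50e-07.

K_a = 3.50e-07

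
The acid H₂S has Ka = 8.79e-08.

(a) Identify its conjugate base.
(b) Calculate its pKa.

(a) The conjugate base is formed by removing one H⁺ from H₂S, giving HS⁻. (b) pKa = -log(Ka) = -log(8.79e-08) = 7.06.

Conjugate base: HS⁻; pK_a = 7.06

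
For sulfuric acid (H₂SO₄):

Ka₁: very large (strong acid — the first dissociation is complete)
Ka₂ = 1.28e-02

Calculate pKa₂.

pKa₂ = -log(Ka₂) = -log(1.28e-02) = 1.89.

pK_{a2} = 1.89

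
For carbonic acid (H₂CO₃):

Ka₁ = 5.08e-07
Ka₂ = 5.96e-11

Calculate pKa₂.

pKa₂ = -log(Ka₂) = -log(5.96e-11) = 10.22.

pK_{a2} = 10.22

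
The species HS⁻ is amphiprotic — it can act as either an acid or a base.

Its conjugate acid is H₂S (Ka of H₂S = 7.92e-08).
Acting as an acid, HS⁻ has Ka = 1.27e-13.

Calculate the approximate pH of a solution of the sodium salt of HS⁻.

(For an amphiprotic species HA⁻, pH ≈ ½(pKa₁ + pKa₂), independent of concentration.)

pKa₁ = -log(7.92e-08) = 7.10; pKa₂ = -log(1.27e-13) = 12.90. For an amphiprotic species, pH ≈ ½(pKa₁ + pKa₂) = ½(7.10 + 12.90) = 10.00.

pH = 10.00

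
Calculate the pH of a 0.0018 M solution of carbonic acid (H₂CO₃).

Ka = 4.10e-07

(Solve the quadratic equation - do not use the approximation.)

x² + Ka×x - Ka×C = 0. Using quadratic formula: [H⁺] = 2.6962e-05

pH = 4.57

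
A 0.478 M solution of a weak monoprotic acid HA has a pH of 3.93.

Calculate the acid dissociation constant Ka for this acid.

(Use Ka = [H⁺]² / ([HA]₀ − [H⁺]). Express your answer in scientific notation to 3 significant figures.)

[H⁺] = 10^(−pH) = 10^(−3.93) = 1.175e-04 M. For HA ⇌ H⁺ + A⁻, Ka = [H⁺][A⁻]/[HA] = [H⁺]² / ([HA]₀ − [H⁺]) = (1.175e-04)² / (0.478 − 1.175e-04) = 2.89e-08.

K_a = 2.89e-08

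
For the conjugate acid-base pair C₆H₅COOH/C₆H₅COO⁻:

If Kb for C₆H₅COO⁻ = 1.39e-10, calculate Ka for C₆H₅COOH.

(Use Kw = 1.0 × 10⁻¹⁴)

For a conjugate pair Ka × Kb = Kw, so Ka = Kw/Kb = 1.0 × 10⁻¹⁴ / 1.39e-10 = 7.19e-05.

K_a = 7.19e-05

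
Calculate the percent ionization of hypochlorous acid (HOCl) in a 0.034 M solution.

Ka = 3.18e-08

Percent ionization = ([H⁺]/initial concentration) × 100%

Using Ka equilibrium: x² + Ka×x - Ka×C = 0. Solving: [H⁺] = 3.2866e-05. Percent = (3.2866e-05/0.034) × 100

Percent ionization = 0.0967%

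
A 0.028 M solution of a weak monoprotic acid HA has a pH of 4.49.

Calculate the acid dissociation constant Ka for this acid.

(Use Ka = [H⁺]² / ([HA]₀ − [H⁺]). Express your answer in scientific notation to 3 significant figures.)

[H⁺] = 10^(−pH) = 10^(−4.49) = 3.236e-05 M. For HA ⇌ H⁺ + A⁻, Ka = [H⁺][A⁻]/[HA] = [H⁺]² / ([HA]₀ − [H⁺]) = (3.236e-05)² / (0.028 − 3.236e-05) = 3.74e-08.

K_a = 3.74e-08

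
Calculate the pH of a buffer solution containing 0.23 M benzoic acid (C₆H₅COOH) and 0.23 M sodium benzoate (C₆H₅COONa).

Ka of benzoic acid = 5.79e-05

pKa = -log(5.79e-05) = 4.24. pH = pKa + log([A⁻]/[HA]) = 4.24 + log(0.23/0.23)

pH = 4.24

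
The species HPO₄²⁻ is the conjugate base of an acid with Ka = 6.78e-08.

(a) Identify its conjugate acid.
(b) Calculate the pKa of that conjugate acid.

(a) The conjugate acid is formed by adding one H⁺ to HPO₄²⁻, giving H₂PO₄⁻. (b) pKa = -log(Ka) = -log(6.78e-08) = 7.17.

Conjugate acid: H₂PO₄⁻; pK_a = 7.17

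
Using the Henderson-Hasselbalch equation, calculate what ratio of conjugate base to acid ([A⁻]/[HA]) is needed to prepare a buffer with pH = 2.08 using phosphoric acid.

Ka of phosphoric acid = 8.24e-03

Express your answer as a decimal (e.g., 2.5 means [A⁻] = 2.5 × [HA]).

pKa = -log(8.24e-03) = 2.0841. pH = pKa + log([A⁻]/[HA]), so log([A⁻]/[HA]) = pH − pKa = 2.08 − 2.0841 = -0.0041. [A⁻]/[HA] = 10^(-0.0041) = 0.991

[A⁻]/[HA] = 0.991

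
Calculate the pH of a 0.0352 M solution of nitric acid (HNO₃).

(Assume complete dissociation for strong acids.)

[H⁺] = 0.0352 M for strong acid. pH = -log[H⁺] = -log(0.0352)

pH = 1.45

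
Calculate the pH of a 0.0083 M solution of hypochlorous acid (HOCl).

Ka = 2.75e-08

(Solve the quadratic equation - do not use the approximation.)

x² + Ka×x - Ka×C = 0. Using quadratic formula: [H⁺] = 1.5094e-05

pH = 4.82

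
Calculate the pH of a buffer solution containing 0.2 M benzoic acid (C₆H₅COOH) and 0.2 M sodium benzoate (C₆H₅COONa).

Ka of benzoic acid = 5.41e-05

pKa = -log(5.41e-05) = 4.27. pH = pKa + log([A⁻]/[HA]) = 4.27 + log(0.2/0.2)

pH = 4.27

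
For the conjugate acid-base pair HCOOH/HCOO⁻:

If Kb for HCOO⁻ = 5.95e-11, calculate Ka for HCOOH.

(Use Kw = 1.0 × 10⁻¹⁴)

For a conjugate pair Ka × Kb = Kw, so Ka = Kw/Kb = 1.0 × 10⁻¹⁴ / 5.95e-11 = 1.68e-04.

K_a = 1.68e-04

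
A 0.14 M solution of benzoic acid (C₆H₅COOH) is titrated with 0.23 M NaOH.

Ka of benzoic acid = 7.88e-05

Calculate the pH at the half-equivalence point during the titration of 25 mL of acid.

At half-equivalence [HA] = [A⁻], so Henderson-Hasselbalch gives pH = pKa = -log(7.88e-05) = 4.10.

pH = pKa = 4.10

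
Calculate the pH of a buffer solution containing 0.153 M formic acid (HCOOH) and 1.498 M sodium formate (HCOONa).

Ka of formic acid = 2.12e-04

pKa = -log(2.12e-04) = 3.67. pH = pKa + log([A⁻]/[HA]) = 3.67 + log(1.498/0.153)

pH = 4.66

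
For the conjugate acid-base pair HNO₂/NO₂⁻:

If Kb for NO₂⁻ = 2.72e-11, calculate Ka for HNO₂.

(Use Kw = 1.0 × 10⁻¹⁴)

For a conjugate pair Ka × Kb = Kw, so Ka = Kw/Kb = 1.0 × 10⁻¹⁴ / 2.72e-11 = 3.68e-04.

K_a = 3.68e-04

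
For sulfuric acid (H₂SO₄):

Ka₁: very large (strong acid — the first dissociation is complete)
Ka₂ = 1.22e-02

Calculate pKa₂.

pKa₂ = -log(Ka₂) = -log(1.22e-02) = 1.91.

pK_{a2} = 1.91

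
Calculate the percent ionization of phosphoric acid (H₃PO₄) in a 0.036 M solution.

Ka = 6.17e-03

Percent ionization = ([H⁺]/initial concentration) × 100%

Using Ka equilibrium: x² + Ka×x - Ka×C = 0. Solving: [H⁺] = 1.2135e-02. Percent = (1.2135e-02/0.036) × 100

Percent ionization = 33.7%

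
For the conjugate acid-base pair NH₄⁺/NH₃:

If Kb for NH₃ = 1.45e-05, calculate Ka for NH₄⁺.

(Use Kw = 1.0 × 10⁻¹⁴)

For a conjugate pair Ka × Kb = Kw, so Ka = Kw/Kb = 1.0 × 10⁻¹⁴ / 1.45e-05 = 6.90e-10.

K_a = 6.90e-10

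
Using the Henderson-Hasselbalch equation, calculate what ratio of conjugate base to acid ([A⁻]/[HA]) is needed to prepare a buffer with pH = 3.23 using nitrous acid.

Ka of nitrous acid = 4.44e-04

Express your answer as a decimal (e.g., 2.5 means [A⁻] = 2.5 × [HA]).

pKa = -log(4.44e-04) = 3.3526. pH = pKa + log([A⁻]/[HA]), so log([A⁻]/[HA]) = pH − pKa = 3.23 − 3.3526 = -0.1226. [A⁻]/[HA] = 10^(-0.1226) = 0.754

[A⁻]/[HA] = 0.754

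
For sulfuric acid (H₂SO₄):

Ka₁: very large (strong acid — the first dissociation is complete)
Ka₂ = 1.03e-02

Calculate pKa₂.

pKa₂ = -log(Ka₂) = -log(1.03e-02) = 1.99.

pK_{a2} = 1.99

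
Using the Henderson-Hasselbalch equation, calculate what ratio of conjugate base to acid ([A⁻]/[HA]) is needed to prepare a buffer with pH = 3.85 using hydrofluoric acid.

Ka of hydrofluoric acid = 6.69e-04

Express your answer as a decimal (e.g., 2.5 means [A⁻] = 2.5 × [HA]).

pKa = -log(6.69e-04) = 3.1746. pH = pKa + log([A⁻]/[HA]), so log([A⁻]/[HA]) = pH − pKa = 3.85 − 3.1746 = 0.6754. [A⁻]/[HA] = 10^(0.6754) = 4.74

[A⁻]/[HA] = 4.74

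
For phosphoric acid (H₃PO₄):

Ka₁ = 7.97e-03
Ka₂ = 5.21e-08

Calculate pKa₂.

pKa₂ = -log(Ka₂) = -log(5.21e-08) = 7.28.

pK_{a2} = 7.28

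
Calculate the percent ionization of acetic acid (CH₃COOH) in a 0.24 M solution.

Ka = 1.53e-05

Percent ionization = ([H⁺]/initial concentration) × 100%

Using Ka equilibrium: x² + Ka×x - Ka×C = 0. Solving: [H⁺] = 1.9086e-03. Percent = (1.9086e-03/0.24) × 100

Percent ionization = 0.795%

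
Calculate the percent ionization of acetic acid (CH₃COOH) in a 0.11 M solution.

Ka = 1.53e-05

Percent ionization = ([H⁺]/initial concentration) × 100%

Using Ka equilibrium: x² + Ka×x - Ka×C = 0. Solving: [H⁺] = 1.2897e-03. Percent = (1.2897e-03/0.11) × 100

Percent ionization = 1.17%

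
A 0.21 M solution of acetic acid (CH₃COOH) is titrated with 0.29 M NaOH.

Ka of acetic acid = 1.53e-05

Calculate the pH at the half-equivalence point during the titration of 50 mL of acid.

At half-equivalence [HA] = [A⁻], so Henderson-Hasselbalch gives pH = pKa = -log(1.53e-05) = 4.82.

pH = pKa = 4.82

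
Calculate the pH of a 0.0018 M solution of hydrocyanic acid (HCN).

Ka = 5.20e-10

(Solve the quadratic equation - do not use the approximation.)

x² + Ka×x - Ka×C = 0. Using quadratic formula: [H⁺] = 9.6721e-07

pH = 6.01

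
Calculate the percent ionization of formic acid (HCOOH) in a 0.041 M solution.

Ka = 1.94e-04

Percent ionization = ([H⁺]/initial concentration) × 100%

Using Ka equilibrium: x² + Ka×x - Ka×C = 0. Solving: [H⁺] = 2.7250e-03. Percent = (2.7250e-03/0.041) × 100

Percent ionization = 6.65%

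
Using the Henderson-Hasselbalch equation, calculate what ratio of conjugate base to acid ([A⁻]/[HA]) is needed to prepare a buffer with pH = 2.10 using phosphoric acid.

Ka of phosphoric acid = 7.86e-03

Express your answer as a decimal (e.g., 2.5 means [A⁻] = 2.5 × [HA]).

pKa = -log(7.86e-03) = 2.1046. pH = pKa + log([A⁻]/[HA]), so log([A⁻]/[HA]) = pH − pKa = 2.10 − 2.1046 = -0.0046. [A⁻]/[HA] = 10^(-0.0046) = 0.990

[A⁻]/[HA] = 0.990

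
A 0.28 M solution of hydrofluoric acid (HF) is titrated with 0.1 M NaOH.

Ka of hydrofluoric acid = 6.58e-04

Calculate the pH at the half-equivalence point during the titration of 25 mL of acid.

At half-equivalence [HA] = [A⁻], so Henderson-Hasselbalch gives pH = pKa = -log(6.58e-04) = 3.18.

pH = pKa = 3.18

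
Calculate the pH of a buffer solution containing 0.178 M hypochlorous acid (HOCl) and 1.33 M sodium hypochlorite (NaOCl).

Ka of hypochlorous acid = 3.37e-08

pKa = -log(3.37e-08) = 7.47. pH = pKa + log([A⁻]/[HA]) = 7.47 + log(1.33/0.178)

pH = 8.35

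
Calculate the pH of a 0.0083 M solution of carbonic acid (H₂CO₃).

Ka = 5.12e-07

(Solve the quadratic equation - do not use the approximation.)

x² + Ka×x - Ka×C = 0. Using quadratic formula: [H⁺] = 6.4933e-05

pH = 4.19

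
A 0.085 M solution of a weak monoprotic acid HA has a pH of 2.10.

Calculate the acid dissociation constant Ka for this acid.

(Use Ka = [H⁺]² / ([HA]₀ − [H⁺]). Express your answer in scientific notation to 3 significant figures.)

[H⁺] = 10^(−pH) = 10^(−2.10) = 7.943e-03 M. For HA ⇌ H⁺ + A⁻, Ka = [H⁺][A⁻]/[HA] = [H⁺]² / ([HA]₀ − [H⁺]) = (7.943e-03)² / (0.085 − 7.943e-03) = 8.19e-04.

K_a = 8.19e-04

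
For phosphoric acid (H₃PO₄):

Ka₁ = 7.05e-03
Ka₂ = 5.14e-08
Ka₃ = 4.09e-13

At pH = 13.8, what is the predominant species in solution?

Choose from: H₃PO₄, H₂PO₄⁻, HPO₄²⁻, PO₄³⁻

pKa₁ = 2.15, pKa₂ = 7.29, pKa₃ = 12.39. For a polyprotic acid the predominant species crosses at each pKa: below pKa_n the protonated form dominates, above it the deprotonated form does. At pH = 13.8, the predominant species is PO₄³⁻.

PO₄³⁻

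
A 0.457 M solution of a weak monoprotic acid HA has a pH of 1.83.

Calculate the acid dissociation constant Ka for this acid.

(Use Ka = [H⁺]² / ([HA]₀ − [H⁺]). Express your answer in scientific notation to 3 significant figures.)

[H⁺] = 10^(−pH) = 10^(−1.83) = 1.479e-02 M. For HA ⇌ H⁺ + A⁻, Ka = [H⁺][A⁻]/[HA] = [H⁺]² / ([HA]₀ − [H⁺]) = (1.479e-02)² / (0.457 − 1.479e-02) = 4.95e-04.

K_a = 4.95e-04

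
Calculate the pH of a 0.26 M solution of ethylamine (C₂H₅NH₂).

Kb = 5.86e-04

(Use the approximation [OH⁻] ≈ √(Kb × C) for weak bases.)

[OH⁻] = √(Kb × C) = √(5.86e-04 × 0.26) = 1.2343e-02. pOH = 1.91, pH = 14 - pOH

pH = 12.09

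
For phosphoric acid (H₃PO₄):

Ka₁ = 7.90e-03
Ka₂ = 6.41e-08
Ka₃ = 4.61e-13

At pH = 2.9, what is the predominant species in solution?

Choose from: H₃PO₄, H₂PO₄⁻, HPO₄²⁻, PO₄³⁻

pKa₁ = 2.10, pKa₂ = 7.19, pKa₃ = 12.34. For a polyprotic acid the predominant species crosses at each pKa: below pKa_n the protonated form dominates, above it the deprotonated form does. At pH = 2.9, the predominant species is H₂PO₄⁻.

H₂PO₄⁻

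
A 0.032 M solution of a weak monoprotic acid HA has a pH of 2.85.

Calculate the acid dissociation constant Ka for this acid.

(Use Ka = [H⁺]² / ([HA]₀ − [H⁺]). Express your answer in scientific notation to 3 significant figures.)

[H⁺] = 10^(−pH) = 10^(−2.85) = 1.413e-03 M. For HA ⇌ H⁺ + A⁻, Ka = [H⁺][A⁻]/[HA] = [H⁺]² / ([HA]₀ − [H⁺]) = (1.413e-03)² / (0.032 − 1.413e-03) = 6.52e-05.

K_a = 6.52e-05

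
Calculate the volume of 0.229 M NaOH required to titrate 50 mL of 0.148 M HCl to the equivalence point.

At equivalence: moles acid = moles base. moles HCl = 0.148 × 50/1000 = 0.0074 mol. V_base = moles / 0.229 × 1000 = 32.3 mL.

V_{base} = 32.3 mL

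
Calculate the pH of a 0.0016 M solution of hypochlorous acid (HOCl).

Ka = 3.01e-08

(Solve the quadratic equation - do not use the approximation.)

x² + Ka×x - Ka×C = 0. Using quadratic formula: [H⁺] = 6.9247e-06

pH = 5.16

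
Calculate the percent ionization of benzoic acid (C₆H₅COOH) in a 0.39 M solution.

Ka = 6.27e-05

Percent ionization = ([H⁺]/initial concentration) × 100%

Using Ka equilibrium: x² + Ka×x - Ka×C = 0. Solving: [H⁺] = 4.9137e-03. Percent = (4.9137e-03/0.39) × 100

Percent ionization = 1.26%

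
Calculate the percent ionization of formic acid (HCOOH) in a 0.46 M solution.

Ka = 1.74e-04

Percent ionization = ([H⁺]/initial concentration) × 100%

Using Ka equilibrium: x² + Ka×x - Ka×C = 0. Solving: [H⁺] = 8.8599e-03. Percent = (8.8599e-03/0.46) × 100

Percent ionization = 1.93%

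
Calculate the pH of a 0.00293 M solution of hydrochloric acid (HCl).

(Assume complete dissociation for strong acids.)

[H⁺] = 0.00293 M for strong acid. pH = -log[H⁺] = -log(0.00293)

pH = 2.53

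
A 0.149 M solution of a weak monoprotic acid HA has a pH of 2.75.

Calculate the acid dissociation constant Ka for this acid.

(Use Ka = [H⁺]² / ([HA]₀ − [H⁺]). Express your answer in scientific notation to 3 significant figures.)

[H⁺] = 10^(−pH) = 10^(−2.75) = 1.778e-03 M. For HA ⇌ H⁺ + A⁻, Ka = [H⁺][A⁻]/[HA] = [H⁺]² / ([HA]₀ − [H⁺]) = (1.778e-03)² / (0.149 − 1.778e-03) = 2.15e-05.

K_a = 2.15e-05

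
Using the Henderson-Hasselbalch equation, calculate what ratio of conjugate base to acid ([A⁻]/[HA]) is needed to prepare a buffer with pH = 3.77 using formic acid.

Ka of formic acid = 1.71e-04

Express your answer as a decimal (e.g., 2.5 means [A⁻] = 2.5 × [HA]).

pKa = -log(1.71e-04) = 3.7670. pH = pKa + log([A⁻]/[HA]), so log([A⁻]/[HA]) = pH − pKa = 3.77 − 3.7670 = 0.0030. [A⁻]/[HA] = 10^(0.0030) = 1.01

[A⁻]/[HA] = 1.01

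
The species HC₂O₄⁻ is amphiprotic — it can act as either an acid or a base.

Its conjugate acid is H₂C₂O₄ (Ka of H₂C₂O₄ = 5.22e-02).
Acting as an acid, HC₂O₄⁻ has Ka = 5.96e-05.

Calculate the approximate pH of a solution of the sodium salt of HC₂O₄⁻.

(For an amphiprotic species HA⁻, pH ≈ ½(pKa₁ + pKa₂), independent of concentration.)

pKa₁ = -log(5.22e-02) = 1.28; pKa₂ = -log(5.96e-05) = 4.22. For an amphiprotic species, pH ≈ ½(pKa₁ + pKa₂) = ½(1.28 + 4.22) = 2.75.

pH = 2.75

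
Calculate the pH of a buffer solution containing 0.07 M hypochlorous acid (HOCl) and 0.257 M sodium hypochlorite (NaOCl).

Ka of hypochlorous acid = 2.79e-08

pKa = -log(2.79e-08) = 7.55. pH = pKa + log([A⁻]/[HA]) = 7.55 + log(0.257/0.07)

pH = 8.12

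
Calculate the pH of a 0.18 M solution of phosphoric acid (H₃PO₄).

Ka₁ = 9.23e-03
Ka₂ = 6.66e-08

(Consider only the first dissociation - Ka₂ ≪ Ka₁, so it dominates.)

First dissociation dominates. From Ka₁ = [H⁺][HA⁻]/[H₂A], x² + Ka₁·x − Ka₁·C = 0 with C = 0.18 M and Ka₁ = 9.23e-03. Solving: [H⁺] = (−Ka₁ + √(Ka₁² + 4·Ka₁·C)) / 2 = 3.6406e-02 M. pH = -log(3.6406e-02) = 1.44.

pH = 1.44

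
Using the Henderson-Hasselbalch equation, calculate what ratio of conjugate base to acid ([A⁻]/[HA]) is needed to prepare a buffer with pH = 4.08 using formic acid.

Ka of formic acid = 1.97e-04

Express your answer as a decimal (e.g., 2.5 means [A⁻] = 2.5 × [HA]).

pKa = -log(1.97e-04) = 3.7055. pH = pKa + log([A⁻]/[HA]), so log([A⁻]/[HA]) = pH − pKa = 4.08 − 3.7055 = 0.3745. [A⁻]/[HA] = 10^(0.3745) = 2.37

[A⁻]/[HA] = 2.37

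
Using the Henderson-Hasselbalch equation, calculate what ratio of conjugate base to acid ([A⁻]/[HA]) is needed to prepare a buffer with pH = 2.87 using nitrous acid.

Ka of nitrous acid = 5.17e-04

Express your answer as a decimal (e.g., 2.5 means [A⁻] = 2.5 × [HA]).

pKa = -log(5.17e-04) = 3.2865. pH = pKa + log([A⁻]/[HA]), so log([A⁻]/[HA]) = pH − pKa = 2.87 − 3.2865 = -0.4165. [A⁻]/[HA] = 10^(-0.4165) = 0.383

[A⁻]/[HA] = 0.383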